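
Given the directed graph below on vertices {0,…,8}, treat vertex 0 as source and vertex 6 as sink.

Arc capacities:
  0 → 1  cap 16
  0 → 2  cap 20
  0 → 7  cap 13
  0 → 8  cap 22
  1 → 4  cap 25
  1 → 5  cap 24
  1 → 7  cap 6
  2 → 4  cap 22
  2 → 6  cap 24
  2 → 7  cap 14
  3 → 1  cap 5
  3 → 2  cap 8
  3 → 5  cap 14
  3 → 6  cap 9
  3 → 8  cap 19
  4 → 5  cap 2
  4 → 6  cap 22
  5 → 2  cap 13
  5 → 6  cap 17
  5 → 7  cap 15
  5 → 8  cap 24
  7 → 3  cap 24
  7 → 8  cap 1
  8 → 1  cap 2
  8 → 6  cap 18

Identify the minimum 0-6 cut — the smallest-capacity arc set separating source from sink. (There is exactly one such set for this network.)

augment #1: 0→2→6 push 20
augment #2: 0→8→6 push 18
augment #3: 0→1→4→6 push 16
augment #4: 0→7→3→6 push 9
augment #5: 0→7→3→2→6 push 4
augment #6: 0→8→1→4→6 push 2
max flow = 69; residual-reachable set from 0 gives S-side
cut edges (S→T): {(0,1), (0,2), (0,7), (8,1), (8,6)} total cap 69

Min-cut arcs: {(0,1), (0,2), (0,7), (8,1), (8,6)} (total capacity 69)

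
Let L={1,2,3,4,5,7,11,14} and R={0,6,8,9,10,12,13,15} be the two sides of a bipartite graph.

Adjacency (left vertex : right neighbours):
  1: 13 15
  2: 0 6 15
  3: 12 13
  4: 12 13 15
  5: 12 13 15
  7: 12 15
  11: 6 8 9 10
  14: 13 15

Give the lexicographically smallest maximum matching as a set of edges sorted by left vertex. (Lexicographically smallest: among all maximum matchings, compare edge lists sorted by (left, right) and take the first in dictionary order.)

Lex-smallest maximum matching: {(1,13), (2,0), (3,12), (4,15), (11,6)}

|M| = 5 (so the lex-smallest maximum matching has 5 edges)
process left vertices in ascending order; for each, take the smallest-labelled available neighbour that still permits 5 edges overall, or leave it unmatched if none does
lex-smallest matching: {1-13, 2-0, 3-12, 4-15, 11-6}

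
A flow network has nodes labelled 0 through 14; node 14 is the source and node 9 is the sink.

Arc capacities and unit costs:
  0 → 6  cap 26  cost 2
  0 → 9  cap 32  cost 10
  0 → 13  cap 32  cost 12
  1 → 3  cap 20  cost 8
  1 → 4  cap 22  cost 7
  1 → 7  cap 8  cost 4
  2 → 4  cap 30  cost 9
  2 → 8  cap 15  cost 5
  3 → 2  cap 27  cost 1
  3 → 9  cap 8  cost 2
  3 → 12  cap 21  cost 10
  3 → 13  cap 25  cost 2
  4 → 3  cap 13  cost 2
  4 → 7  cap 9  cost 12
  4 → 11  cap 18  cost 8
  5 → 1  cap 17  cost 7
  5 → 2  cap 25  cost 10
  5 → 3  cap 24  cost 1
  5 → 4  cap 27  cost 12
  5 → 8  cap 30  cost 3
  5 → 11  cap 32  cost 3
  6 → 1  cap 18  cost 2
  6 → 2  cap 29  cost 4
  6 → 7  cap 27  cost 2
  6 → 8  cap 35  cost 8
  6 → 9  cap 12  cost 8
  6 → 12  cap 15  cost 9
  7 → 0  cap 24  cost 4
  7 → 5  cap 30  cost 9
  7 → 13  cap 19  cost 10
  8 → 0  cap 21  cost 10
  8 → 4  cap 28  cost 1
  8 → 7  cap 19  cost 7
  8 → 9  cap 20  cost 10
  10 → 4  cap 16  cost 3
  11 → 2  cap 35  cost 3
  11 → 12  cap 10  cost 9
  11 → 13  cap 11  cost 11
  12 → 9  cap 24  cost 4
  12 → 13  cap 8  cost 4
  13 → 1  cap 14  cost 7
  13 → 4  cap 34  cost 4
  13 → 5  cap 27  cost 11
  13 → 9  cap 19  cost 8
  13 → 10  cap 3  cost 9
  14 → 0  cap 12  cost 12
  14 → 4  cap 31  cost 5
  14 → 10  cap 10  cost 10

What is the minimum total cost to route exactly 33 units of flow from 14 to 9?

Minimum cost for 33 units: 629

shortest-cost path #1: 14→4→3→9 push 8 @ unit cost 9 (adds 72)
shortest-cost path #2: 14→4→3→13→9 push 5 @ unit cost 17 (adds 85)
shortest-cost path #3: 14→0→9 push 12 @ unit cost 22 (adds 264)
shortest-cost path #4: 14→4→11→12→9 push 8 @ unit cost 26 (adds 208)
total cost = 629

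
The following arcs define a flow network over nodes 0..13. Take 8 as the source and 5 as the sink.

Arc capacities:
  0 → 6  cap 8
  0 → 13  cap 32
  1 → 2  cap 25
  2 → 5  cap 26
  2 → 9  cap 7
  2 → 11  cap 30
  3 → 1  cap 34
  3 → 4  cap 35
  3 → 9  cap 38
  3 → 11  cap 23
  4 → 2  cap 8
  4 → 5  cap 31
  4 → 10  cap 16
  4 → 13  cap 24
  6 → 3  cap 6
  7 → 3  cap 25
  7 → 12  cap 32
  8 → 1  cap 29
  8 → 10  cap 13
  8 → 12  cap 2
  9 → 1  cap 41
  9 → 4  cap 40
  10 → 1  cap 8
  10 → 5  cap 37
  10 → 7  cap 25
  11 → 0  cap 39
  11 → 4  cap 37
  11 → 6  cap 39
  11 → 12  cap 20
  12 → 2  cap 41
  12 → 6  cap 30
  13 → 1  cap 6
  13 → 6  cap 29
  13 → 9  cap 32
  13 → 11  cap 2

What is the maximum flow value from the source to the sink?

Maximum flow value: 40

augment #1: 8→10→5 bottleneck 13, total now 13
augment #2: 8→1→2→5 bottleneck 25, total now 38
augment #3: 8→12→2→5 bottleneck 1, total now 39
augment #4: 8→12→2→9→4→5 bottleneck 1, total now 40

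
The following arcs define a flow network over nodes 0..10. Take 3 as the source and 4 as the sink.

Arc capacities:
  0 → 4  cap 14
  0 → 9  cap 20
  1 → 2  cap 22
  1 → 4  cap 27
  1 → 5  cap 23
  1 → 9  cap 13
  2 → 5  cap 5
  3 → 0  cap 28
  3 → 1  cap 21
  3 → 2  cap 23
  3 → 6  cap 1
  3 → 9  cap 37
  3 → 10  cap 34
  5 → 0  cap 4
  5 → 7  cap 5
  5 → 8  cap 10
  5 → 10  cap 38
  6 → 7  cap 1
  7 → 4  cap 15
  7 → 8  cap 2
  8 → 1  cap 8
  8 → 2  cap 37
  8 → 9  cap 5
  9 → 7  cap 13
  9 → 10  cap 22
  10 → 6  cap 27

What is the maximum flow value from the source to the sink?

Maximum flow value: 54

augment #1: 3→0→4 bottleneck 14, total now 14
augment #2: 3→1→4 bottleneck 21, total now 35
augment #3: 3→6→7→4 bottleneck 1, total now 36
augment #4: 3→9→7→4 bottleneck 13, total now 49
augment #5: 3→2→5→7→4 bottleneck 1, total now 50
augment #6: 3→2→5→8→1→4 bottleneck 4, total now 54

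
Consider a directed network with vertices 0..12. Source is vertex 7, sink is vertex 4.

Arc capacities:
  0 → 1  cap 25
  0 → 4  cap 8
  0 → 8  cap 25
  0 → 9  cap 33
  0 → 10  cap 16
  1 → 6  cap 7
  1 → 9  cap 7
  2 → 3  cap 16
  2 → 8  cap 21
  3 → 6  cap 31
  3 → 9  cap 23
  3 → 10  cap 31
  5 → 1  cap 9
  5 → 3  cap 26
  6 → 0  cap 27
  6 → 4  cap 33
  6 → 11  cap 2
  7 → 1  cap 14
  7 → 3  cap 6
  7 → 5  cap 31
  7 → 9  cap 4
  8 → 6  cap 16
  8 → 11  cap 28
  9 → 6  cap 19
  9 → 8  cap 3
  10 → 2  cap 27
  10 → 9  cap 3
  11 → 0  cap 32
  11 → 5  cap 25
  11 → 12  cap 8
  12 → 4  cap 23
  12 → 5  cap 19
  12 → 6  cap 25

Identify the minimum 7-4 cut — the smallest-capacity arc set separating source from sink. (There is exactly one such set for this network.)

augment #1: 7→1→6→4 push 7
augment #2: 7→3→6→4 push 6
augment #3: 7→9→6→4 push 4
augment #4: 7→1→9→6→4 push 7
augment #5: 7→5→3→6→4 push 9
augment #6: 7→5→3→6→0→4 push 8
augment #7: 7→5→3→6→11→12→4 push 2
augment #8: 7→5→3→9→8→11→12→4 push 3
augment #9: 7→5→3→6→0→8→11→12→4 push 3
max flow = 49; residual-reachable set from 7 gives S-side
cut edges (S→T): {(0,4), (6,4), (11,12)} total cap 49

Min-cut arcs: {(0,4), (6,4), (11,12)} (total capacity 49)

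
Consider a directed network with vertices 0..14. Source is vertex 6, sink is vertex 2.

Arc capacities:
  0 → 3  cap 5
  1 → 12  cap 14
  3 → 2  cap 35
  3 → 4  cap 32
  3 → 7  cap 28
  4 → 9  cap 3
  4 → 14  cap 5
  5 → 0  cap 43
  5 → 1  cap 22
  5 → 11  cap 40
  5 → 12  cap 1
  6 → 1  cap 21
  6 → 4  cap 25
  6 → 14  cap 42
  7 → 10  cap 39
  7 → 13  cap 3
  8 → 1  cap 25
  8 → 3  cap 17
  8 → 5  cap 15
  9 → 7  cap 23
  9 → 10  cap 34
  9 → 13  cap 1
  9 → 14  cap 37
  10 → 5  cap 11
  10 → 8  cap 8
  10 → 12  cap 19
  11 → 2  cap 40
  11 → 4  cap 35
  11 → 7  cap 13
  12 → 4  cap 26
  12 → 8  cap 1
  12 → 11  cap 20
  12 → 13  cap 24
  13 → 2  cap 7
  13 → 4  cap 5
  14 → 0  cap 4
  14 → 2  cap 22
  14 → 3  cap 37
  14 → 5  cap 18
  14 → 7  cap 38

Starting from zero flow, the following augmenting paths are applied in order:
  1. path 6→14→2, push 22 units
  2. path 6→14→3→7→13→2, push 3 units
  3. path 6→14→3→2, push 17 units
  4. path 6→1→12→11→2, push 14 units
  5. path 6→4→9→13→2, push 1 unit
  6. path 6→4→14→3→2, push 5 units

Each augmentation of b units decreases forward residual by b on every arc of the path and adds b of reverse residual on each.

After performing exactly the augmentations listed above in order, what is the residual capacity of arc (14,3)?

after path 1 (6→14→2, push 22): res(14,3)=37
after path 2 (6→14→3→7→13→2, push 3): res(14,3)=34
after path 3 (6→14→3→2, push 17): res(14,3)=17
after path 4 (6→1→12→11→2, push 14): res(14,3)=17
after path 5 (6→4→9→13→2, push 1): res(14,3)=17
after path 6 (6→4→14→3→2, push 5): res(14,3)=12

Residual capacity of (14,3): 12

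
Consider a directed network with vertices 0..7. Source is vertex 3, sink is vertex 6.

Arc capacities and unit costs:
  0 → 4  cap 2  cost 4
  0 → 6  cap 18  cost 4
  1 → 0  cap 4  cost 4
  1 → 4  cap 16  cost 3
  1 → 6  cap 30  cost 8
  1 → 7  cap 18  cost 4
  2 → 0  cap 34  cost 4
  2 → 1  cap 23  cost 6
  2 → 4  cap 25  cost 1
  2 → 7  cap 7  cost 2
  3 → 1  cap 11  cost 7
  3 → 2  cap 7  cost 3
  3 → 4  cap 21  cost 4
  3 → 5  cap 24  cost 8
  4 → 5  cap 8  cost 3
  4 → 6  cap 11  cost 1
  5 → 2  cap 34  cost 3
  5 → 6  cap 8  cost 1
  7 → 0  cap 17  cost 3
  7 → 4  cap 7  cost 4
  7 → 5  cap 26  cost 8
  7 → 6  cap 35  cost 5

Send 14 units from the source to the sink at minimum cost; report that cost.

Minimum cost for 14 units: 79

shortest-cost path #1: 3→4→6 push 11 @ unit cost 5 (adds 55)
shortest-cost path #2: 3→4→5→6 push 3 @ unit cost 8 (adds 24)
total cost = 79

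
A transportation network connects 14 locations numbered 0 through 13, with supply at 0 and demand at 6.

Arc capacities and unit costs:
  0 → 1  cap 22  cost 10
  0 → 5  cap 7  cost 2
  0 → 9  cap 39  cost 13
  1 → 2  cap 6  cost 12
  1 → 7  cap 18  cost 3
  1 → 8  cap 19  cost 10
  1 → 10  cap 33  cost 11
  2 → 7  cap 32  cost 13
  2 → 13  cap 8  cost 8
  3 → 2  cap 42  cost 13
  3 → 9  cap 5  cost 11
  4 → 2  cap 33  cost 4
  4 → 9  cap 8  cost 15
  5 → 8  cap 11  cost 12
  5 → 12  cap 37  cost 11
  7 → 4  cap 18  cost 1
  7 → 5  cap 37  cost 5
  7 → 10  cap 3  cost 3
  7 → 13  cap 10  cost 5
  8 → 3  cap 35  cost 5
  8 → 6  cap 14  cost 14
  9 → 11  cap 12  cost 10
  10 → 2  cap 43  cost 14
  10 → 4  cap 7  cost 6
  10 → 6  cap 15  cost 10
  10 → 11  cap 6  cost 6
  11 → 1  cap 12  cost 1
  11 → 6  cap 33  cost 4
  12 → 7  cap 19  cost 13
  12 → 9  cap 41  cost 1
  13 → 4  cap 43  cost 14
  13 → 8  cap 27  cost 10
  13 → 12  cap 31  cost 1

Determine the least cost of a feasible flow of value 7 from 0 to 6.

Minimum cost for 7 units: 186

shortest-cost path #1: 0→1→7→10→6 push 3 @ unit cost 26 (adds 78)
shortest-cost path #2: 0→9→11→6 push 4 @ unit cost 27 (adds 108)
total cost = 186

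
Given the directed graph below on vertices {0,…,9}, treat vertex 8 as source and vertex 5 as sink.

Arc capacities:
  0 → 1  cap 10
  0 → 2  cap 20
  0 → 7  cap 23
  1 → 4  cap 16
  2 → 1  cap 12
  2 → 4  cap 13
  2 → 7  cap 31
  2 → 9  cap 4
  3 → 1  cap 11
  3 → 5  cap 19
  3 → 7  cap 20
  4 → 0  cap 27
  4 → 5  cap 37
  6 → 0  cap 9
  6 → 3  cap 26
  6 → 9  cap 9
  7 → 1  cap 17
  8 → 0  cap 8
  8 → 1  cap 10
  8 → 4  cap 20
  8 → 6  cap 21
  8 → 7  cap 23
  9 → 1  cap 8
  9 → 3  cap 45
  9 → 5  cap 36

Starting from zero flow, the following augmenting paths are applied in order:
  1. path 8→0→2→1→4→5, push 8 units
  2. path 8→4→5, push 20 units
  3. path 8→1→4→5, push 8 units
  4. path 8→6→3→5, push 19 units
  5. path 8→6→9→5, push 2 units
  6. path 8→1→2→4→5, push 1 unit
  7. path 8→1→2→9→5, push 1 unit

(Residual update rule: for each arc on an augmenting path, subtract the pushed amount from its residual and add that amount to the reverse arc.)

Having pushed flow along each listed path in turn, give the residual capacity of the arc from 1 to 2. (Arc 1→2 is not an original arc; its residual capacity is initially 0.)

Residual capacity of (1,2): 6

after path 1 (8→0→2→1→4→5, push 8): res(1,2)=8
after path 2 (8→4→5, push 20): res(1,2)=8
after path 3 (8→1→4→5, push 8): res(1,2)=8
after path 4 (8→6→3→5, push 19): res(1,2)=8
after path 5 (8→6→9→5, push 2): res(1,2)=8
after path 6 (8→1→2→4→5, push 1): res(1,2)=7
after path 7 (8→1→2→9→5, push 1): res(1,2)=6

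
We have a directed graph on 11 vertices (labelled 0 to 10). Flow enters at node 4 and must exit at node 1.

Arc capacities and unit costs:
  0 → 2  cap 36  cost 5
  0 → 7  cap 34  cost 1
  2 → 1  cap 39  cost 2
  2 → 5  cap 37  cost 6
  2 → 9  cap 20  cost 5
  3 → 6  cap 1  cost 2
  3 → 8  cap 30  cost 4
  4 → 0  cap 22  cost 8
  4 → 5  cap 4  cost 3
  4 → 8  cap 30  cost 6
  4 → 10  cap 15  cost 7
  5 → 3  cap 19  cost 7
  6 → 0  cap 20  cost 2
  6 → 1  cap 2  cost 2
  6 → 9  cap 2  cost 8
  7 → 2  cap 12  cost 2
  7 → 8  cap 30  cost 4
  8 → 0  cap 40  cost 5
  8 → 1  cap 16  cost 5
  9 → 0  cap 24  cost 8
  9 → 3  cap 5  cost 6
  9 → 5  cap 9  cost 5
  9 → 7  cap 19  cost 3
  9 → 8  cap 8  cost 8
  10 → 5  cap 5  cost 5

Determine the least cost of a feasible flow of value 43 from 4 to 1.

Minimum cost for 43 units: 568

shortest-cost path #1: 4→8→1 push 16 @ unit cost 11 (adds 176)
shortest-cost path #2: 4→0→7→2→1 push 12 @ unit cost 13 (adds 156)
shortest-cost path #3: 4→5→3→6→1 push 1 @ unit cost 14 (adds 14)
shortest-cost path #4: 4→0→2→1 push 10 @ unit cost 15 (adds 150)
shortest-cost path #5: 4→8→0→2→1 push 4 @ unit cost 18 (adds 72)
total cost = 568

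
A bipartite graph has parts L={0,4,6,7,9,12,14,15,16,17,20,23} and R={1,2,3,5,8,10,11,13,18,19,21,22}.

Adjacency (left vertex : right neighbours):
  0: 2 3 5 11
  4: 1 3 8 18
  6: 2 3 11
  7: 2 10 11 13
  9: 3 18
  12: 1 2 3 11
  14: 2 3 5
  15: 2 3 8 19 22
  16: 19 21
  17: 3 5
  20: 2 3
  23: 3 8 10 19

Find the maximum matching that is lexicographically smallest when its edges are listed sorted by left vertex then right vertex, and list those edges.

|M| = 11 (so the lex-smallest maximum matching has 11 edges)
process left vertices in ascending order; for each, take the smallest-labelled available neighbour that still permits 11 edges overall, or leave it unmatched if none does
lex-smallest matching: {0-2, 4-8, 6-11, 7-10, 9-18, 12-1, 14-3, 15-22, 16-21, 17-5, 23-19}

Lex-smallest maximum matching: {(0,2), (4,8), (6,11), (7,10), (9,18), (12,1), (14,3), (15,22), (16,21), (17,5), (23,19)}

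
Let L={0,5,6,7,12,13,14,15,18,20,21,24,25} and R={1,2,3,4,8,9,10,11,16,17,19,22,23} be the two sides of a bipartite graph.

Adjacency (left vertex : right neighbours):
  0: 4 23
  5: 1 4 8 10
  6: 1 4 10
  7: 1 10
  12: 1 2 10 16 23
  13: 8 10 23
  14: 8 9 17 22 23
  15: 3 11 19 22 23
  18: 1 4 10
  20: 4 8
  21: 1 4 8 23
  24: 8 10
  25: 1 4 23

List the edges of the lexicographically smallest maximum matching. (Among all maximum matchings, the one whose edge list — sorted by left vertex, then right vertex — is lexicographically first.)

Lex-smallest maximum matching: {(0,4), (5,1), (6,10), (12,2), (13,8), (14,9), (15,3), (21,23)}

|M| = 8 (so the lex-smallest maximum matching has 8 edges)
process left vertices in ascending order; for each, take the smallest-labelled available neighbour that still permits 8 edges overall, or leave it unmatched if none does
lex-smallest matching: {0-4, 5-1, 6-10, 12-2, 13-8, 14-9, 15-3, 21-23}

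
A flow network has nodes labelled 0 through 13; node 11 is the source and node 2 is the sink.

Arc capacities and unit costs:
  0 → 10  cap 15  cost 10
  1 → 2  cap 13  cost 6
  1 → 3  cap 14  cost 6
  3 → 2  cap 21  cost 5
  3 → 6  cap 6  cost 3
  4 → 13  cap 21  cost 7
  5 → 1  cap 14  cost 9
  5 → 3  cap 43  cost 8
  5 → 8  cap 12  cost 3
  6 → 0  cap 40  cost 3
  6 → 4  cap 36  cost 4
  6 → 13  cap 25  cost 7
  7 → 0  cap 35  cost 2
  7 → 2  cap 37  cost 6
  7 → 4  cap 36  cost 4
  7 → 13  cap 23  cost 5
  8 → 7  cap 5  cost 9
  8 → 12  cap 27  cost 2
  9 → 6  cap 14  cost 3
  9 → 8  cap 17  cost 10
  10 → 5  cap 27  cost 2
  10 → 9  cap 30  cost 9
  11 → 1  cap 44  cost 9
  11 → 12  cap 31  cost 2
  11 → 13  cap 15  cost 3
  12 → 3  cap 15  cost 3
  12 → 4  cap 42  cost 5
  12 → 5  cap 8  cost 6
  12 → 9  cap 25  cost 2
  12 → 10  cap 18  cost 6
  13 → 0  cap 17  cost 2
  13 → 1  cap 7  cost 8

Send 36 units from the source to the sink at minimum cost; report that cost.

Minimum cost for 36 units: 517

shortest-cost path #1: 11→12→3→2 push 15 @ unit cost 10 (adds 150)
shortest-cost path #2: 11→1→2 push 13 @ unit cost 15 (adds 195)
shortest-cost path #3: 11→1→3→2 push 6 @ unit cost 20 (adds 120)
shortest-cost path #4: 11→12→5→8→7→2 push 2 @ unit cost 26 (adds 52)
total cost = 517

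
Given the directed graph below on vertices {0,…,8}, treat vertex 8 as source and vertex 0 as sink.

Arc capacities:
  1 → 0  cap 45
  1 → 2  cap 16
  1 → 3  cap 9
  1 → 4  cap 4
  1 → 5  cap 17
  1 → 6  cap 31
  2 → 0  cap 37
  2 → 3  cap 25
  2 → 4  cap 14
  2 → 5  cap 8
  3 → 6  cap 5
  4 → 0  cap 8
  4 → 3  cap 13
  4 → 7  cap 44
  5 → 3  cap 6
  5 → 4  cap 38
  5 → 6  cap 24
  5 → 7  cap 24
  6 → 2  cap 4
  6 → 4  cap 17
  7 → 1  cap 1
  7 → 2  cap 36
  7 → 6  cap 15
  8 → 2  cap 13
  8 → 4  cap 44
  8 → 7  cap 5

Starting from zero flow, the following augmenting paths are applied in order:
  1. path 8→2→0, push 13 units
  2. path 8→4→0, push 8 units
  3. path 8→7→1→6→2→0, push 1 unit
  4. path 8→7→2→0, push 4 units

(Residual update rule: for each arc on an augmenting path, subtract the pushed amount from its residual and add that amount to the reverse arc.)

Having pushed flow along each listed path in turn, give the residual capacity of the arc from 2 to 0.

after path 1 (8→2→0, push 13): res(2,0)=24
after path 2 (8→4→0, push 8): res(2,0)=24
after path 3 (8→7→1→6→2→0, push 1): res(2,0)=23
after path 4 (8→7→2→0, push 4): res(2,0)=19

Residual capacity of (2,0): 19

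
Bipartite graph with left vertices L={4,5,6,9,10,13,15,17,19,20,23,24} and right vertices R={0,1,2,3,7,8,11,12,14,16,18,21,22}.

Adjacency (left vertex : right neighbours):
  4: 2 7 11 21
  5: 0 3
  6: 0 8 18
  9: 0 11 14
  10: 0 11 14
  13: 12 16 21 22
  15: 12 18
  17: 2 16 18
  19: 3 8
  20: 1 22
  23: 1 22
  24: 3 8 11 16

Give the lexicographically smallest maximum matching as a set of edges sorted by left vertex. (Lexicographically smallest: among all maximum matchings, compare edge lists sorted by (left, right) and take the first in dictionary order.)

Lex-smallest maximum matching: {(4,2), (5,0), (6,8), (9,11), (10,14), (13,21), (15,12), (17,18), (19,3), (20,1), (23,22), (24,16)}

|M| = 12 (so the lex-smallest maximum matching has 12 edges)
process left vertices in ascending order; for each, take the smallest-labelled available neighbour that still permits 12 edges overall, or leave it unmatched if none does
lex-smallest matching: {4-2, 5-0, 6-8, 9-11, 10-14, 13-21, 15-12, 17-18, 19-3, 20-1, 23-22, 24-16}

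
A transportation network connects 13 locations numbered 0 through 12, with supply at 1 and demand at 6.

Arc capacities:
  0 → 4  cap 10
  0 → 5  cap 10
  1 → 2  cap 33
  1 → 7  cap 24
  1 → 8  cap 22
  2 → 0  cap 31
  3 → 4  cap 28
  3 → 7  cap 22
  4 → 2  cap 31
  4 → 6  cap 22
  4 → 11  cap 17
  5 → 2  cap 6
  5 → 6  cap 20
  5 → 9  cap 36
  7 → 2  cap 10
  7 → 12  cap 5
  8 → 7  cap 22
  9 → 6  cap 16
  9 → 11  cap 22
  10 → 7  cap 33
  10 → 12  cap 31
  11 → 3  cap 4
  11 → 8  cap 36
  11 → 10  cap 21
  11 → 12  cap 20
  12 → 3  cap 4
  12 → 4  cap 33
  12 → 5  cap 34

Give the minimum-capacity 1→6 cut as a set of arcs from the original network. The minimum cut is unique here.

Min-cut arcs: {(0,4), (0,5), (7,12)} (total capacity 25)

augment #1: 1→2→0→4→6 push 10
augment #2: 1→2→0→5→6 push 10
augment #3: 1→7→12→4→6 push 5
max flow = 25; residual-reachable set from 1 gives S-side
cut edges (S→T): {(0,4), (0,5), (7,12)} total cap 25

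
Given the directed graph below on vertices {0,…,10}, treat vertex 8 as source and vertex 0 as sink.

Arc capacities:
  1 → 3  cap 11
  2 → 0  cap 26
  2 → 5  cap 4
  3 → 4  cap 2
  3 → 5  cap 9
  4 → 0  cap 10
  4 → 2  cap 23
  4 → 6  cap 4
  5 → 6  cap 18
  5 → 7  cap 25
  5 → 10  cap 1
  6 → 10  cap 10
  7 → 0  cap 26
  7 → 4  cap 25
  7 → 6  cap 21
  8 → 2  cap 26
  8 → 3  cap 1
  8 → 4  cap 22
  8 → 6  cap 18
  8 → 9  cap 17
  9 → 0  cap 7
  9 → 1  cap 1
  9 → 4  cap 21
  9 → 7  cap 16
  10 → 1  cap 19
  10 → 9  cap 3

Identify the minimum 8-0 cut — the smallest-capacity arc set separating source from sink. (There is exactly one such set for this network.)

Min-cut arcs: {(2,0), (2,5), (4,0), (6,10), (8,3), (8,9)} (total capacity 68)

augment #1: 8→2→0 push 26
augment #2: 8→4→0 push 10
augment #3: 8→9→0 push 7
augment #4: 8→9→7→0 push 10
augment #5: 8→3→5→7→0 push 1
augment #6: 8→4→2→5→7→0 push 4
augment #7: 8→6→10→9→7→0 push 3
augment #8: 8→6→10→1→3→5→7→0 push 7
max flow = 68; residual-reachable set from 8 gives S-side
cut edges (S→T): {(2,0), (2,5), (4,0), (6,10), (8,3), (8,9)} total cap 68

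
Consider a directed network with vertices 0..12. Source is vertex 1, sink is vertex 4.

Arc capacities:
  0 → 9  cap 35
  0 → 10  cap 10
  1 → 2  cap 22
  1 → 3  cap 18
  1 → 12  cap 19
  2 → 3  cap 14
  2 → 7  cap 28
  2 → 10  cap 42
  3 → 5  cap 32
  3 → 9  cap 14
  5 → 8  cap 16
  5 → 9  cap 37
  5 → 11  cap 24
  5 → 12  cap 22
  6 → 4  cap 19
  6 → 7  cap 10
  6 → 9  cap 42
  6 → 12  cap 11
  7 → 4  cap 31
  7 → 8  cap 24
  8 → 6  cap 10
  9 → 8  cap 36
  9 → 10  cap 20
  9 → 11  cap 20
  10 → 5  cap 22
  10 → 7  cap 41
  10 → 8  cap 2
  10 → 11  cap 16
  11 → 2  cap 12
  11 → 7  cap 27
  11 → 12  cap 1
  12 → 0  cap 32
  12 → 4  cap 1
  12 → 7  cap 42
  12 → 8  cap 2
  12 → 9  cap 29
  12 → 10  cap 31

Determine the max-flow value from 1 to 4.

augment #1: 1→12→4 bottleneck 1, total now 1
augment #2: 1→2→7→4 bottleneck 22, total now 23
augment #3: 1→12→7→4 bottleneck 9, total now 32
augment #4: 1→12→8→6→4 bottleneck 2, total now 34
augment #5: 1→3→5→8→6→4 bottleneck 8, total now 42

Maximum flow value: 42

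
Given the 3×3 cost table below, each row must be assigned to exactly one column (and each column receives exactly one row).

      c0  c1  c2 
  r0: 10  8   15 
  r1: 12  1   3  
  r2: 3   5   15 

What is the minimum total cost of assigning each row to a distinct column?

optimal assignment: row0→col1 (cost 8), row1→col2 (cost 3), row2→col0 (cost 3)
total = 8 + 3 + 3 = 14

Minimum assignment cost: 14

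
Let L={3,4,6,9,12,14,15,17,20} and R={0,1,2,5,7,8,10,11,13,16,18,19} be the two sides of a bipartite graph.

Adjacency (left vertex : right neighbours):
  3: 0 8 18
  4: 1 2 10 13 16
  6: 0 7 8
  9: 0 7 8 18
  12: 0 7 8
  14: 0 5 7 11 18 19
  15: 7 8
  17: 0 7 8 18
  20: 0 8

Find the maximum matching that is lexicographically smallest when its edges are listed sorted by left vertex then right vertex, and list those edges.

|M| = 6 (so the lex-smallest maximum matching has 6 edges)
process left vertices in ascending order; for each, take the smallest-labelled available neighbour that still permits 6 edges overall, or leave it unmatched if none does
lex-smallest matching: {3-0, 4-1, 6-7, 9-8, 14-5, 17-18}

Lex-smallest maximum matching: {(3,0), (4,1), (6,7), (9,8), (14,5), (17,18)}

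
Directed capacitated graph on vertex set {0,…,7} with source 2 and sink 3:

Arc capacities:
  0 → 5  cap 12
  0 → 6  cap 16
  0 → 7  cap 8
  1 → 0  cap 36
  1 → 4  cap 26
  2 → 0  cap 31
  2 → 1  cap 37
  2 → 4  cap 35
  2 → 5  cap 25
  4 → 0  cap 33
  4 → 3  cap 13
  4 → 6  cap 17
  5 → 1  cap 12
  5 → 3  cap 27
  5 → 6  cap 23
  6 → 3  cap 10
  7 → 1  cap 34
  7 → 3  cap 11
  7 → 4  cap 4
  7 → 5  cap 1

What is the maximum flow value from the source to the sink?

augment #1: 2→4→3 bottleneck 13, total now 13
augment #2: 2→5→3 bottleneck 25, total now 38
augment #3: 2→0→5→3 bottleneck 2, total now 40
augment #4: 2→0→6→3 bottleneck 10, total now 50
augment #5: 2→0→7→3 bottleneck 8, total now 58

Maximum flow value: 58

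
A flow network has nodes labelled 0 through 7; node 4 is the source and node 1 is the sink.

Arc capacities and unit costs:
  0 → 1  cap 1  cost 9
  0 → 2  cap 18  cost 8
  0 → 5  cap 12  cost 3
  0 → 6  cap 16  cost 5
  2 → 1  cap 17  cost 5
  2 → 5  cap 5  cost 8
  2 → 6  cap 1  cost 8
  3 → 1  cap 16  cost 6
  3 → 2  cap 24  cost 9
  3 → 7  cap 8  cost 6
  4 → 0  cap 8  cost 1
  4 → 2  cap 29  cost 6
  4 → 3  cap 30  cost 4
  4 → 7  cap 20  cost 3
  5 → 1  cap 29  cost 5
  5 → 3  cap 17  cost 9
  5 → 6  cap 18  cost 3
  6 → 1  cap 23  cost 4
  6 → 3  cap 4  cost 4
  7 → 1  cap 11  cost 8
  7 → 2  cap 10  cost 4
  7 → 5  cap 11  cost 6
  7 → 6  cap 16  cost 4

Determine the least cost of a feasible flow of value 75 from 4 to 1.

shortest-cost path #1: 4→0→5→1 push 8 @ unit cost 9 (adds 72)
shortest-cost path #2: 4→3→1 push 16 @ unit cost 10 (adds 160)
shortest-cost path #3: 4→7→1 push 11 @ unit cost 11 (adds 121)
shortest-cost path #4: 4→2→1 push 17 @ unit cost 11 (adds 187)
shortest-cost path #5: 4→7→6→1 push 9 @ unit cost 11 (adds 99)
shortest-cost path #6: 4→2→6→1 push 1 @ unit cost 18 (adds 18)
shortest-cost path #7: 4→3→7→6→1 push 7 @ unit cost 18 (adds 126)
shortest-cost path #8: 4→2→5→1 push 5 @ unit cost 19 (adds 95)
shortest-cost path #9: 4→3→7→5→1 push 1 @ unit cost 21 (adds 21)
total cost = 899

Minimum cost for 75 units: 899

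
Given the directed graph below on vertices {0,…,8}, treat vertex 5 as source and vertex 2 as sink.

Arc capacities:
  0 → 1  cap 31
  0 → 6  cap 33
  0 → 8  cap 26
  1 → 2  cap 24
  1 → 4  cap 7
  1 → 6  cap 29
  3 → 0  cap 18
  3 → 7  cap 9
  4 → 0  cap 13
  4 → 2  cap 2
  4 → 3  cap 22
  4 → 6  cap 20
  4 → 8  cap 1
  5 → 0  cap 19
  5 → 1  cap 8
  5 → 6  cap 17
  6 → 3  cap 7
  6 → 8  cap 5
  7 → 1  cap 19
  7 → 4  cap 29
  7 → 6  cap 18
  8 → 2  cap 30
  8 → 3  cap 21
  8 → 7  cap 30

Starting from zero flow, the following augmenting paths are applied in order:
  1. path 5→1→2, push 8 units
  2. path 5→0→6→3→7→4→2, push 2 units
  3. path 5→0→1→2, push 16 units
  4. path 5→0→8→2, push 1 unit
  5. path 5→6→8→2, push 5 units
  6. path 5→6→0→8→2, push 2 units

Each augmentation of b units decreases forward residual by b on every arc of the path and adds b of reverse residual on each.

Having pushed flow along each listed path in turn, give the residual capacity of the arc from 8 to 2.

Residual capacity of (8,2): 22

after path 1 (5→1→2, push 8): res(8,2)=30
after path 2 (5→0→6→3→7→4→2, push 2): res(8,2)=30
after path 3 (5→0→1→2, push 16): res(8,2)=30
after path 4 (5→0→8→2, push 1): res(8,2)=29
after path 5 (5→6→8→2, push 5): res(8,2)=24
after path 6 (5→6→0→8→2, push 2): res(8,2)=22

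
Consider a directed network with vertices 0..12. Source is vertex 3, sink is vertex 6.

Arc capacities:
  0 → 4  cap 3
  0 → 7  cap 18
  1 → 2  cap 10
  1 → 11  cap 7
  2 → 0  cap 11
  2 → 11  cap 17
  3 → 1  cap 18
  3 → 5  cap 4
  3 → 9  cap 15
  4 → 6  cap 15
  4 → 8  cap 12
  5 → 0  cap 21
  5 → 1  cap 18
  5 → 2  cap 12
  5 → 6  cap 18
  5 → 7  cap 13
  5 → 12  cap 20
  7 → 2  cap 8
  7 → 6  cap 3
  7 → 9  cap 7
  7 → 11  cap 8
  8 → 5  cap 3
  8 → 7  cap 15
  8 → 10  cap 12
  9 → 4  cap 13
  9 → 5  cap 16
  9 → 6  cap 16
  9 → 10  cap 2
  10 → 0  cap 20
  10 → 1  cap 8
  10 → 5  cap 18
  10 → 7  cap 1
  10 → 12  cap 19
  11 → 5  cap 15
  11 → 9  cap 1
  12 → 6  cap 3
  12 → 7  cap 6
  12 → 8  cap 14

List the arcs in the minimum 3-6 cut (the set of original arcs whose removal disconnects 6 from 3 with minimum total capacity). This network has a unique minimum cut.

Min-cut arcs: {(1,2), (1,11), (3,5), (3,9)} (total capacity 36)

augment #1: 3→5→6 push 4
augment #2: 3→9→6 push 15
augment #3: 3→1→11→5→6 push 7
augment #4: 3→1→2→0→4→6 push 3
augment #5: 3→1→2→0→7→6 push 3
augment #6: 3→1→2→11→5→6 push 4
max flow = 36; residual-reachable set from 3 gives S-side
cut edges (S→T): {(1,2), (1,11), (3,5), (3,9)} total cap 36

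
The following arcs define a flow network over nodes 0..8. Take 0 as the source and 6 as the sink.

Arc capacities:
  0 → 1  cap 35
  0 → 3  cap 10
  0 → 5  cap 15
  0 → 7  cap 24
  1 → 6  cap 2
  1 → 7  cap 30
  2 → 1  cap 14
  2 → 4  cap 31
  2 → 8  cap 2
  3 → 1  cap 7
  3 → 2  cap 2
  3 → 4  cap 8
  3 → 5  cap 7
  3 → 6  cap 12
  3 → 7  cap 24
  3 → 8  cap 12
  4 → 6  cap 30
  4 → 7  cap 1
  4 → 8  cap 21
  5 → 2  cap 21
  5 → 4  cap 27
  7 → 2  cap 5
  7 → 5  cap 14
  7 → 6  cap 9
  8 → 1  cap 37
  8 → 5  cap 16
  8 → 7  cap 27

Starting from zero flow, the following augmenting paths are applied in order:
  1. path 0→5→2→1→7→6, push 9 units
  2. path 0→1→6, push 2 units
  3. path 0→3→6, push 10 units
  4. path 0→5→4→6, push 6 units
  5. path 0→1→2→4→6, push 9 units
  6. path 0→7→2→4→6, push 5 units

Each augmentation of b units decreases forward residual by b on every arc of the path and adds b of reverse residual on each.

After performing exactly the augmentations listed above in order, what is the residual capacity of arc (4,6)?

after path 1 (0→5→2→1→7→6, push 9): res(4,6)=30
after path 2 (0→1→6, push 2): res(4,6)=30
after path 3 (0→3→6, push 10): res(4,6)=30
after path 4 (0→5→4→6, push 6): res(4,6)=24
after path 5 (0→1→2→4→6, push 9): res(4,6)=15
after path 6 (0→7→2→4→6, push 5): res(4,6)=10

Residual capacity of (4,6): 10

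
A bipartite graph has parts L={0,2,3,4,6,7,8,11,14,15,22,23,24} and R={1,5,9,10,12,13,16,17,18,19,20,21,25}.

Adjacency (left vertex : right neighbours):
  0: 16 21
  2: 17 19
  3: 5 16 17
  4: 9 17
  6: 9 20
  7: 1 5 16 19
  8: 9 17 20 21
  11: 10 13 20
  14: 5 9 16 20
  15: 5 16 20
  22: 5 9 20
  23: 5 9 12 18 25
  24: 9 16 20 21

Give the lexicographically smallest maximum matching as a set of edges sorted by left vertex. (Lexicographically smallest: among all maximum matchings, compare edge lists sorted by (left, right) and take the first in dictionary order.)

|M| = 10 (so the lex-smallest maximum matching has 10 edges)
process left vertices in ascending order; for each, take the smallest-labelled available neighbour that still permits 10 edges overall, or leave it unmatched if none does
lex-smallest matching: {0-16, 2-19, 3-5, 4-9, 6-20, 7-1, 8-17, 11-10, 23-12, 24-21}

Lex-smallest maximum matching: {(0,16), (2,19), (3,5), (4,9), (6,20), (7,1), (8,17), (11,10), (23,12), (24,21)}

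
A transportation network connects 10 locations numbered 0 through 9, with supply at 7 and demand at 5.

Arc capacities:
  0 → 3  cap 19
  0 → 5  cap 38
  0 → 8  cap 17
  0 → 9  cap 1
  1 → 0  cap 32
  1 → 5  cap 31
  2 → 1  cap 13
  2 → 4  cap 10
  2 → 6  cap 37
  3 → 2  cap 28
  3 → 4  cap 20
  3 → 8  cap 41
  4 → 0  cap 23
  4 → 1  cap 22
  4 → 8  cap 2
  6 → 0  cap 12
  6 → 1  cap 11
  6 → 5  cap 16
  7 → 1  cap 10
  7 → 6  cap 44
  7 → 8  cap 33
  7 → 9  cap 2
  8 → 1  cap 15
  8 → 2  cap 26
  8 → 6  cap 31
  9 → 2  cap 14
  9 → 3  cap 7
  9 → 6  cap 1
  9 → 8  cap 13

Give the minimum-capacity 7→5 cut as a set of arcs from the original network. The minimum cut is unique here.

Min-cut arcs: {(6,0), (6,1), (6,5), (7,1), (7,8), (7,9)} (total capacity 84)

augment #1: 7→1→5 push 10
augment #2: 7→6→5 push 16
augment #3: 7→6→0→5 push 12
augment #4: 7→6→1→5 push 11
augment #5: 7→8→1→5 push 10
augment #6: 7→8→1→0→5 push 5
augment #7: 7→8→2→1→0→5 push 13
augment #8: 7→8→2→4→0→5 push 5
augment #9: 7→9→2→4→0→5 push 2
max flow = 84; residual-reachable set from 7 gives S-side
cut edges (S→T): {(6,0), (6,1), (6,5), (7,1), (7,8), (7,9)} total cap 84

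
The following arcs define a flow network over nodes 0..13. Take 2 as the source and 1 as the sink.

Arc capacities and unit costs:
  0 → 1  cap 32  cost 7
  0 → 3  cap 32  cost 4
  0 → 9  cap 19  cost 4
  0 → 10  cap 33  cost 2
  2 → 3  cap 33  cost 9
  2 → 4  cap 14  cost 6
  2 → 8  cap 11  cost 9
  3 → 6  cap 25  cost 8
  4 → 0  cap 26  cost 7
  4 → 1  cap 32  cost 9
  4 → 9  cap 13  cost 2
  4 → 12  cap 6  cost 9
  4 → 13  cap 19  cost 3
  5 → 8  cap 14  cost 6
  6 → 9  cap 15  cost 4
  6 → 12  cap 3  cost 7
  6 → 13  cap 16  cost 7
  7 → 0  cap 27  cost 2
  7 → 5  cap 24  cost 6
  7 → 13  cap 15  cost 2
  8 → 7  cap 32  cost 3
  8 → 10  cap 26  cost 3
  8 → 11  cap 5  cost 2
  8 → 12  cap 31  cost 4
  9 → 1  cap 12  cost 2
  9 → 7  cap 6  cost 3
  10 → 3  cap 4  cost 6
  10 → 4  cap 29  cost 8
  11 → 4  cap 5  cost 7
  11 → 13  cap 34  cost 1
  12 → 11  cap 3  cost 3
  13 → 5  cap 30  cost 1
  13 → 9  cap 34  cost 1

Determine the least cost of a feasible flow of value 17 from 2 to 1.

Minimum cost for 17 units: 210

shortest-cost path #1: 2→4→9→1 push 12 @ unit cost 10 (adds 120)
shortest-cost path #2: 2→4→1 push 2 @ unit cost 15 (adds 30)
shortest-cost path #3: 2→8→11→13→9→4→1 push 3 @ unit cost 20 (adds 60)
total cost = 210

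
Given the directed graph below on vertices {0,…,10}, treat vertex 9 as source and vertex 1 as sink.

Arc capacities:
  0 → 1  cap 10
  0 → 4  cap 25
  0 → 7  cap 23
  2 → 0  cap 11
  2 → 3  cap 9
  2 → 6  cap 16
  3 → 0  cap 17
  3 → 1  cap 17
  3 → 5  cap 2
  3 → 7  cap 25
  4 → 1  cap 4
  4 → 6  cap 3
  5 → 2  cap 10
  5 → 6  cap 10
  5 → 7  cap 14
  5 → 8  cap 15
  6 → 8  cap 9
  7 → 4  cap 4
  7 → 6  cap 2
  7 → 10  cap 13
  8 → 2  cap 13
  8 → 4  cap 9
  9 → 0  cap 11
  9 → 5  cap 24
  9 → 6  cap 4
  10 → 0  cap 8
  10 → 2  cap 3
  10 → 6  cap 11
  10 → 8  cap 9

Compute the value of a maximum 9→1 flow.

Maximum flow value: 23

augment #1: 9→0→1 bottleneck 10, total now 10
augment #2: 9→0→4→1 bottleneck 1, total now 11
augment #3: 9→5→2→3→1 bottleneck 9, total now 20
augment #4: 9→5→7→4→1 bottleneck 3, total now 23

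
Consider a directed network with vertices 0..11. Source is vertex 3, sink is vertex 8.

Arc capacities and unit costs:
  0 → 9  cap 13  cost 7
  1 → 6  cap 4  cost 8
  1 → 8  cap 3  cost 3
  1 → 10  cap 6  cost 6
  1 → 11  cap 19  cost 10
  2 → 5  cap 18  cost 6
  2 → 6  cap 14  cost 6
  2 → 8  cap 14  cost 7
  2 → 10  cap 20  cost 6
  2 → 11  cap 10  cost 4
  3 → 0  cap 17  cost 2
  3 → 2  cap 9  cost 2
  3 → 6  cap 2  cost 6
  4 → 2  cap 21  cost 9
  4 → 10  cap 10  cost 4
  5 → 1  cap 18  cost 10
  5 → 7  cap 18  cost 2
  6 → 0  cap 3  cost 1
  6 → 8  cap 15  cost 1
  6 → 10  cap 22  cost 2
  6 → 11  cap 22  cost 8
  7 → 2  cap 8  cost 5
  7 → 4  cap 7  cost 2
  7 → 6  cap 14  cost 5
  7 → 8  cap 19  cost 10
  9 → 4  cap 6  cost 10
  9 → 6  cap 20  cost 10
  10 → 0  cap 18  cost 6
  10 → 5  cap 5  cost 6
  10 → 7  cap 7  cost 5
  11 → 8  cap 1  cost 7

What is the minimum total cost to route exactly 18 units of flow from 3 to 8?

Minimum cost for 18 units: 235

shortest-cost path #1: 3→6→8 push 2 @ unit cost 7 (adds 14)
shortest-cost path #2: 3→2→8 push 9 @ unit cost 9 (adds 81)
shortest-cost path #3: 3→0→9→6→8 push 7 @ unit cost 20 (adds 140)
total cost = 235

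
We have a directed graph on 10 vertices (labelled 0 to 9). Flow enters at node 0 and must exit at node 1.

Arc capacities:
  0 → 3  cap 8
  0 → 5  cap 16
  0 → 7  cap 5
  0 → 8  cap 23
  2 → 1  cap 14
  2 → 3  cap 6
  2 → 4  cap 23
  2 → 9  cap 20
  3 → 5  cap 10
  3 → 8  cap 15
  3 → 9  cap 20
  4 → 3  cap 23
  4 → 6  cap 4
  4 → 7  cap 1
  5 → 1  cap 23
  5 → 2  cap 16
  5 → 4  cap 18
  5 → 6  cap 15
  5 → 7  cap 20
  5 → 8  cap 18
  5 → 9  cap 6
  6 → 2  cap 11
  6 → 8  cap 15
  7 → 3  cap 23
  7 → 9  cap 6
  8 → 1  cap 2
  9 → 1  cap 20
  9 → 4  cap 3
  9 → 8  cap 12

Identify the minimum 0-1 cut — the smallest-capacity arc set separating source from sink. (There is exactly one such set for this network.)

Min-cut arcs: {(0,3), (0,5), (0,7), (8,1)} (total capacity 31)

augment #1: 0→5→1 push 16
augment #2: 0→8→1 push 2
augment #3: 0→3→5→1 push 7
augment #4: 0→3→9→1 push 1
augment #5: 0→7→9→1 push 5
max flow = 31; residual-reachable set from 0 gives S-side
cut edges (S→T): {(0,3), (0,5), (0,7), (8,1)} total cap 31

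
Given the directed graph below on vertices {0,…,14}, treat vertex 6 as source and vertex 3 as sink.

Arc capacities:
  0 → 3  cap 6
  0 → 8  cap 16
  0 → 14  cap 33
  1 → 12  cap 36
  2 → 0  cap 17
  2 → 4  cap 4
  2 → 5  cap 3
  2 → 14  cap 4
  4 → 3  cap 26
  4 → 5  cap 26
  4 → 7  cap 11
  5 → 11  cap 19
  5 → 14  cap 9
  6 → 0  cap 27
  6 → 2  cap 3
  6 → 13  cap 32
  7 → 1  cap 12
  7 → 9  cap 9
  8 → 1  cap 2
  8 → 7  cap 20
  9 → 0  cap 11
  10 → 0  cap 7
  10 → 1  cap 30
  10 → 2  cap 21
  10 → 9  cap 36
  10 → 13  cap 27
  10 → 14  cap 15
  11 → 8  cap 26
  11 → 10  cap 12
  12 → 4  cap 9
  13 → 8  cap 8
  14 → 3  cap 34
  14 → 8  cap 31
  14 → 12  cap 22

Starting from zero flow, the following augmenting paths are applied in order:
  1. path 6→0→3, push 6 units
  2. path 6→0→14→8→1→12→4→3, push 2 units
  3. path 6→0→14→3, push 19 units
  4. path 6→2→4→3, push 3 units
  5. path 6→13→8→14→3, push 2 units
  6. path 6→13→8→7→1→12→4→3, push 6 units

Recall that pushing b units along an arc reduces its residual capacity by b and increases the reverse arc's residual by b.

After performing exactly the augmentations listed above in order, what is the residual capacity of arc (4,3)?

Residual capacity of (4,3): 15

after path 1 (6→0→3, push 6): res(4,3)=26
after path 2 (6→0→14→8→1→12→4→3, push 2): res(4,3)=24
after path 3 (6→0→14→3, push 19): res(4,3)=24
after path 4 (6→2→4→3, push 3): res(4,3)=21
after path 5 (6→13→8→14→3, push 2): res(4,3)=21
after path 6 (6→13→8→7→1→12→4→3, push 6): res(4,3)=15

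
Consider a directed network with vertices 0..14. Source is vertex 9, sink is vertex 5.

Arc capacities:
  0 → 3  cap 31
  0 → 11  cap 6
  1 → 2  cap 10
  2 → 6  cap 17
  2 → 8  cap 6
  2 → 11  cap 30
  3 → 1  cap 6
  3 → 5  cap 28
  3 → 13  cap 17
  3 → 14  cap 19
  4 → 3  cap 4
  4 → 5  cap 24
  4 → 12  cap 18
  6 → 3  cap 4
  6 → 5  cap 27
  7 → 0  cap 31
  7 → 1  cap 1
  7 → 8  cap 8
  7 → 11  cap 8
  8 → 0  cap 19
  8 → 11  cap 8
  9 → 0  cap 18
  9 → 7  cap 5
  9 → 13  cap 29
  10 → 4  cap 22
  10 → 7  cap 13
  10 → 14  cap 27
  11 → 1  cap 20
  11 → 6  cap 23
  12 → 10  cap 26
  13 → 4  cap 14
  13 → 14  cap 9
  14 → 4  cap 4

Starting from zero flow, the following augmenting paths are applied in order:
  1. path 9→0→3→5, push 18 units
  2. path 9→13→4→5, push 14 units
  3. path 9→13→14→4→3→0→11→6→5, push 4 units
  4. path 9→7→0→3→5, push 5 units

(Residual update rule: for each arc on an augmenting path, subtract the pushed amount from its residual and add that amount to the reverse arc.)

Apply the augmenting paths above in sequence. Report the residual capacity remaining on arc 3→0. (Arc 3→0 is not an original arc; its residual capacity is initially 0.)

Residual capacity of (3,0): 19

after path 1 (9→0→3→5, push 18): res(3,0)=18
after path 2 (9→13→4→5, push 14): res(3,0)=18
after path 3 (9→13→14→4→3→0→11→6→5, push 4): res(3,0)=14
after path 4 (9→7→0→3→5, push 5): res(3,0)=19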